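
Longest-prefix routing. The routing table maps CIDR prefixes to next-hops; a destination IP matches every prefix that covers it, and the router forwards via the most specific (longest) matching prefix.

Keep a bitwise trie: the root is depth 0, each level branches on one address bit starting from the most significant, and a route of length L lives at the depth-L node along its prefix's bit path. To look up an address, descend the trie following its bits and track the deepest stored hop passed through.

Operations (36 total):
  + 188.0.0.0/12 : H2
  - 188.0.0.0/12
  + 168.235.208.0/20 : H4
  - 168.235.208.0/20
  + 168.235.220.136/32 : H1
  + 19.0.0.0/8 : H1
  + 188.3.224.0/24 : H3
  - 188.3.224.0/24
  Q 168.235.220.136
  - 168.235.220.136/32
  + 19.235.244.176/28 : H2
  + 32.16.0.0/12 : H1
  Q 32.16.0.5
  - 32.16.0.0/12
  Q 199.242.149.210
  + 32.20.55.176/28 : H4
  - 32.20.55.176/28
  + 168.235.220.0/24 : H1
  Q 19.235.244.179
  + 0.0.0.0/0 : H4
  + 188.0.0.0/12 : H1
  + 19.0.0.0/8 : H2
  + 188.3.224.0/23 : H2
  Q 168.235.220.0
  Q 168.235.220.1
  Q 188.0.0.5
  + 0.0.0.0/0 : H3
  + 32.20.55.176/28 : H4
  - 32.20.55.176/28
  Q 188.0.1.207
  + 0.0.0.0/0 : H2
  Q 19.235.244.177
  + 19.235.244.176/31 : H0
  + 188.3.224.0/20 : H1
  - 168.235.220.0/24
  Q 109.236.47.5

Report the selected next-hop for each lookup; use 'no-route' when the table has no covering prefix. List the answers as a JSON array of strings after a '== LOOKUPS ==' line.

Trace:
  add 188.0.0.0/12 -> H2 at depth 12
  del 188.0.0.0/12 (clear depth 12)
  add 168.235.208.0/20 -> H4 at depth 20
  del 168.235.208.0/20 (clear depth 20)
  add 168.235.220.136/32 -> H1 at depth 32
  add 19.0.0.0/8 -> H1 at depth 8
  add 188.3.224.0/24 -> H3 at depth 24
  del 188.3.224.0/24 (clear depth 24)
  ? 168.235.220.136  path d0:-→d1:-→d2:-→d3:-→d4:-→d5:-→d6:-→d7:-→d8:-→d9:-→d10:-→d11:-→d12:-→d13:-→d14:-→d15:-→d16:-→d17:-→d18:-→d19:-→d20:-→d21:-→d22:-→d23:-→d24:-→d25:-→d26:-→d27:-→d28:-→d29:-→d30:-→d31:-→d32:H1  best=H1
  del 168.235.220.136/32 (clear depth 32)
  add 19.235.244.176/28 -> H2 at depth 28
  add 32.16.0.0/12 -> H1 at depth 12
  ? 32.16.0.5  path d0:-→d1:-→d2:-→d3:-→d4:-→d5:-→d6:-→d7:-→d8:-→d9:-→d10:-→d11:-→d12:H1  best=H1
  del 32.16.0.0/12 (clear depth 12)
  ? 199.242.149.210  path d0:-→d1:-  best=no-route
  add 32.20.55.176/28 -> H4 at depth 28
  del 32.20.55.176/28 (clear depth 28)
  add 168.235.220.0/24 -> H1 at depth 24
  ? 19.235.244.179  path d0:-→d1:-→d2:-→d3:-→d4:-→d5:-→d6:-→d7:-→d8:H1→d9:-→d10:-→d11:-→d12:-→d13:-→d14:-→d15:-→d16:-→d17:-→d18:-→d19:-→d20:-→d21:-→d22:-→d23:-→d24:-→d25:-→d26:-→d27:-→d28:H2  best=H2
  add 0.0.0.0/0 -> H4 at depth 0
  add 188.0.0.0/12 -> H1 at depth 12
  add 19.0.0.0/8 -> H2 at depth 8
  add 188.3.224.0/23 -> H2 at depth 23
  ? 168.235.220.0  path d0:H4→d1:-→d2:-→d3:-→d4:-→d5:-→d6:-→d7:-→d8:-→d9:-→d10:-→d11:-→d12:-→d13:-→d14:-→d15:-→d16:-→d17:-→d18:-→d19:-→d20:-→d21:-→d22:-→d23:-→d24:H1  best=H1
  ? 168.235.220.1  path d0:H4→d1:-→d2:-→d3:-→d4:-→d5:-→d6:-→d7:-→d8:-→d9:-→d10:-→d11:-→d12:-→d13:-→d14:-→d15:-→d16:-→d17:-→d18:-→d19:-→d20:-→d21:-→d22:-→d23:-→d24:H1  best=H1
  ? 188.0.0.5  path d0:H4→d1:-→d2:-→d3:-→d4:-→d5:-→d6:-→d7:-→d8:-→d9:-→d10:-→d11:-→d12:H1→d13:-→d14:-  best=H1
  add 0.0.0.0/0 -> H3 at depth 0
  add 32.20.55.176/28 -> H4 at depth 28
  del 32.20.55.176/28 (clear depth 28)
  ? 188.0.1.207  path d0:H3→d1:-→d2:-→d3:-→d4:-→d5:-→d6:-→d7:-→d8:-→d9:-→d10:-→d11:-→d12:H1→d13:-→d14:-  best=H1
  add 0.0.0.0/0 -> H2 at depth 0
  ? 19.235.244.177  path d0:H2→d1:-→d2:-→d3:-→d4:-→d5:-→d6:-→d7:-→d8:H2→d9:-→d10:-→d11:-→d12:-→d13:-→d14:-→d15:-→d16:-→d17:-→d18:-→d19:-→d20:-→d21:-→d22:-→d23:-→d24:-→d25:-→d26:-→d27:-→d28:H2  best=H2
  add 19.235.244.176/31 -> H0 at depth 31
  add 188.3.224.0/20 -> H1 at depth 20
  del 168.235.220.0/24 (clear depth 24)
  ? 109.236.47.5  path d0:H2→d1:-  best=H2

== LOOKUPS ==
["H1","H1","no-route","H2","H1","H1","H1","H1","H2","H2"]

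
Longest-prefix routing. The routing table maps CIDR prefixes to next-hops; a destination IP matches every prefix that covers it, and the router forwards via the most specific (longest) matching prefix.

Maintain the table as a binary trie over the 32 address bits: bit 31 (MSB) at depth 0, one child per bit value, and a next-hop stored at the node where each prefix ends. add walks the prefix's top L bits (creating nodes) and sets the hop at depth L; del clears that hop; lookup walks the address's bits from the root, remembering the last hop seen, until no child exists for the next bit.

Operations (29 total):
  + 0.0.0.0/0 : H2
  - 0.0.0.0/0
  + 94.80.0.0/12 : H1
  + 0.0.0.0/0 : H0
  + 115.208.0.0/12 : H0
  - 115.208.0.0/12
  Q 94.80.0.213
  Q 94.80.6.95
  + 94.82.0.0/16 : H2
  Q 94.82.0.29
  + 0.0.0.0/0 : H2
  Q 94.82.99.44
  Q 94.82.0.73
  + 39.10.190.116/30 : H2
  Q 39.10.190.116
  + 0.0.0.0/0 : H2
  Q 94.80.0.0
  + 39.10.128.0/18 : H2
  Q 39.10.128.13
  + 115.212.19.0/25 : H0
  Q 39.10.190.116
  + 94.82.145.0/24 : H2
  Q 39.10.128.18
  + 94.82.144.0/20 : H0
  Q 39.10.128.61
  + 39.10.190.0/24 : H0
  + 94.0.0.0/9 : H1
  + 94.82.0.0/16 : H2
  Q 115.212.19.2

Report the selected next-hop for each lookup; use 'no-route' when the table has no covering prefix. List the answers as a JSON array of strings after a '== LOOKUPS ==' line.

Process each operation:
  + 0.0.0.0/0 (H2) depth=0
  del 0.0.0.0/0 (clear depth 0)
  + 94.80.0.0/12 (H1) depth=12
  + 0.0.0.0/0 (H0) depth=0
  + 115.208.0.0/12 (H0) depth=12
  del 115.208.0.0/12 (clear depth 12)
  lookup 94.80.0.213: bits 010111100101 walk d0:H0→d1:-→d2:-→d3:-→d4:-→d5:-→d6:-→d7:-→d8:-→d9:-→d10:-→d11:-→d12:H1 -> H1
  lookup 94.80.6.95: bits 010111100101 walk d0:H0→d1:-→d2:-→d3:-→d4:-→d5:-→d6:-→d7:-→d8:-→d9:-→d10:-→d11:-→d12:H1 -> H1
  + 94.82.0.0/16 (H2) depth=16
  lookup 94.82.0.29: bits 0101111001010010 walk d0:H0→d1:-→d2:-→d3:-→d4:-→d5:-→d6:-→d7:-→d8:-→d9:-→d10:-→d11:-→d12:H1→d13:-→d14:-→d15:-→d16:H2 -> H2
  + 0.0.0.0/0 (H2) depth=0
  lookup 94.82.99.44: bits 0101111001010010 walk d0:H2→d1:-→d2:-→d3:-→d4:-→d5:-→d6:-→d7:-→d8:-→d9:-→d10:-→d11:-→d12:H1→d13:-→d14:-→d15:-→d16:H2 -> H2
  lookup 94.82.0.73: bits 0101111001010010 walk d0:H2→d1:-→d2:-→d3:-→d4:-→d5:-→d6:-→d7:-→d8:-→d9:-→d10:-→d11:-→d12:H1→d13:-→d14:-→d15:-→d16:H2 -> H2
  + 39.10.190.116/30 (H2) depth=30
  lookup 39.10.190.116: bits 001001110000101010111110011101 walk d0:H2→d1:-→d2:-→d3:-→d4:-→d5:-→d6:-→d7:-→d8:-→d9:-→d10:-→d11:-→d12:-→d13:-→d14:-→d15:-→d16:-→d17:-→d18:-→d19:-→d20:-→d21:-→d22:-→d23:-→d24:-→d25:-→d26:-→d27:-→d28:-→d29:-→d30:H2 -> H2
  + 0.0.0.0/0 (H2) depth=0
  lookup 94.80.0.0: bits 01011110010100 walk d0:H2→d1:-→d2:-→d3:-→d4:-→d5:-→d6:-→d7:-→d8:-→d9:-→d10:-→d11:-→d12:H1→d13:-→d14:- -> H1
  + 39.10.128.0/18 (H2) depth=18
  lookup 39.10.128.13: bits 001001110000101010 walk d0:H2→d1:-→d2:-→d3:-→d4:-→d5:-→d6:-→d7:-→d8:-→d9:-→d10:-→d11:-→d12:-→d13:-→d14:-→d15:-→d16:-→d17:-→d18:H2 -> H2
  + 115.212.19.0/25 (H0) depth=25
  lookup 39.10.190.116: bits 001001110000101010111110011101 walk d0:H2→d1:-→d2:-→d3:-→d4:-→d5:-→d6:-→d7:-→d8:-→d9:-→d10:-→d11:-→d12:-→d13:-→d14:-→d15:-→d16:-→d17:-→d18:H2→d19:-→d20:-→d21:-→d22:-→d23:-→d24:-→d25:-→d26:-→d27:-→d28:-→d29:-→d30:H2 -> H2
  + 94.82.145.0/24 (H2) depth=24
  lookup 39.10.128.18: bits 001001110000101010 walk d0:H2→d1:-→d2:-→d3:-→d4:-→d5:-→d6:-→d7:-→d8:-→d9:-→d10:-→d11:-→d12:-→d13:-→d14:-→d15:-→d16:-→d17:-→d18:H2 -> H2
  + 94.82.144.0/20 (H0) depth=20
  lookup 39.10.128.61: bits 001001110000101010 walk d0:H2→d1:-→d2:-→d3:-→d4:-→d5:-→d6:-→d7:-→d8:-→d9:-→d10:-→d11:-→d12:-→d13:-→d14:-→d15:-→d16:-→d17:-→d18:H2 -> H2
  + 39.10.190.0/24 (H0) depth=24
  + 94.0.0.0/9 (H1) depth=9
  + 94.82.0.0/16 (H2) depth=16
  lookup 115.212.19.2: bits 0111001111010100000100110 walk d0:H2→d1:-→d2:-→d3:-→d4:-→d5:-→d6:-→d7:-→d8:-→d9:-→d10:-→d11:-→d12:-→d13:-→d14:-→d15:-→d16:-→d17:-→d18:-→d19:-→d20:-→d21:-→d22:-→d23:-→d24:-→d25:H0 -> H0

== LOOKUPS ==
["H1","H1","H2","H2","H2","H2","H1","H2","H2","H2","H2","H0"]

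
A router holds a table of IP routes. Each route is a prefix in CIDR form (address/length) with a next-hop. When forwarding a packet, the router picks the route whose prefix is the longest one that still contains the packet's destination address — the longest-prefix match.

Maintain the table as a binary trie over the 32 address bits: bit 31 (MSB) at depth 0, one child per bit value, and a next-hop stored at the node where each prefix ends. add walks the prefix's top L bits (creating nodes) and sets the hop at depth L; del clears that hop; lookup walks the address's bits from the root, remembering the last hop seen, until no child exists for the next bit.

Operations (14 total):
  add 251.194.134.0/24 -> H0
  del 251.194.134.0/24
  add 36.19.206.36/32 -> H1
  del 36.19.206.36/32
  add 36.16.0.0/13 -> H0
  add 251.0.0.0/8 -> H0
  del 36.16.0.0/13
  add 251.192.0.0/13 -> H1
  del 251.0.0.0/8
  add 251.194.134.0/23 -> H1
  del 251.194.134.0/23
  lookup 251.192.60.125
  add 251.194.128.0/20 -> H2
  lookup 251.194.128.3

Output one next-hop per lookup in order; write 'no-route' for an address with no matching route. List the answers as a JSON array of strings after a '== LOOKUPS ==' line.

Trace:
  add 251.194.134.0/24 -> H0 at depth 24
  - 251.194.134.0/24 clear@24
  add 36.19.206.36/32 -> H1 at depth 32
  - 36.19.206.36/32 clear@32
  add 36.16.0.0/13 -> H0 at depth 13
  add 251.0.0.0/8 -> H0 at depth 8
  - 36.16.0.0/13 clear@13
  add 251.192.0.0/13 -> H1 at depth 13
  - 251.0.0.0/8 clear@8
  add 251.194.134.0/23 -> H1 at depth 23
  - 251.194.134.0/23 clear@23
  lookup 251.192.60.125: bits 11111011110000 walk d0:-→d1:-→d2:-→d3:-→d4:-→d5:-→d6:-→d7:-→d8:-→d9:-→d10:-→d11:-→d12:-→d13:H1→d14:- -> H1
  add 251.194.128.0/20 -> H2 at depth 20
  lookup 251.194.128.3: bits 111110111100001010000 walk d0:-→d1:-→d2:-→d3:-→d4:-→d5:-→d6:-→d7:-→d8:-→d9:-→d10:-→d11:-→d12:-→d13:H1→d14:-→d15:-→d16:-→d17:-→d18:-→d19:-→d20:H2→d21:- -> H2

== LOOKUPS ==
["H1","H2"]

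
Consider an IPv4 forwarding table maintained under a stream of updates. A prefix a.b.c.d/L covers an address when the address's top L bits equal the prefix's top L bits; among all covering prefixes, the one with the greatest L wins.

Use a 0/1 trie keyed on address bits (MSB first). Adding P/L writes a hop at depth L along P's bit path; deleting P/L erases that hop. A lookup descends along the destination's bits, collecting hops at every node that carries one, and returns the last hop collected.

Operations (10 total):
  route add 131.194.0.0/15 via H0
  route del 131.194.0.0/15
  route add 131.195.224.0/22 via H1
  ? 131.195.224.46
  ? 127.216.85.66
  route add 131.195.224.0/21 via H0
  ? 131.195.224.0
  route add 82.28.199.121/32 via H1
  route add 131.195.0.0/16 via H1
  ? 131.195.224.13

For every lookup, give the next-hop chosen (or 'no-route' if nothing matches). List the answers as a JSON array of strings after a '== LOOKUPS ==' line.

Apply in order:
  + 131.194.0.0/15 (H0) depth=15
  - 131.194.0.0/15 clear@15
  + 131.195.224.0/22 (H1) depth=22
  lookup 131.195.224.46: bits 1000001111000011111000 walk d0:-→d1:-→d2:-→d3:-→d4:-→d5:-→d6:-→d7:-→d8:-→d9:-→d10:-→d11:-→d12:-→d13:-→d14:-→d15:-→d16:-→d17:-→d18:-→d19:-→d20:-→d21:-→d22:H1 -> H1
  lookup 127.216.85.66: bits ε walk d0:- -> no-route
  + 131.195.224.0/21 (H0) depth=21
  lookup 131.195.224.0: bits 1000001111000011111000 walk d0:-→d1:-→d2:-→d3:-→d4:-→d5:-→d6:-→d7:-→d8:-→d9:-→d10:-→d11:-→d12:-→d13:-→d14:-→d15:-→d16:-→d17:-→d18:-→d19:-→d20:-→d21:H0→d22:H1 -> H1
  + 82.28.199.121/32 (H1) depth=32
  + 131.195.0.0/16 (H1) depth=16
  lookup 131.195.224.13: bits 1000001111000011111000 walk d0:-→d1:-→d2:-→d3:-→d4:-→d5:-→d6:-→d7:-→d8:-→d9:-→d10:-→d11:-→d12:-→d13:-→d14:-→d15:-→d16:H1→d17:-→d18:-→d19:-→d20:-→d21:H0→d22:H1 -> H1

== LOOKUPS ==
["H1","no-route","H1","H1"]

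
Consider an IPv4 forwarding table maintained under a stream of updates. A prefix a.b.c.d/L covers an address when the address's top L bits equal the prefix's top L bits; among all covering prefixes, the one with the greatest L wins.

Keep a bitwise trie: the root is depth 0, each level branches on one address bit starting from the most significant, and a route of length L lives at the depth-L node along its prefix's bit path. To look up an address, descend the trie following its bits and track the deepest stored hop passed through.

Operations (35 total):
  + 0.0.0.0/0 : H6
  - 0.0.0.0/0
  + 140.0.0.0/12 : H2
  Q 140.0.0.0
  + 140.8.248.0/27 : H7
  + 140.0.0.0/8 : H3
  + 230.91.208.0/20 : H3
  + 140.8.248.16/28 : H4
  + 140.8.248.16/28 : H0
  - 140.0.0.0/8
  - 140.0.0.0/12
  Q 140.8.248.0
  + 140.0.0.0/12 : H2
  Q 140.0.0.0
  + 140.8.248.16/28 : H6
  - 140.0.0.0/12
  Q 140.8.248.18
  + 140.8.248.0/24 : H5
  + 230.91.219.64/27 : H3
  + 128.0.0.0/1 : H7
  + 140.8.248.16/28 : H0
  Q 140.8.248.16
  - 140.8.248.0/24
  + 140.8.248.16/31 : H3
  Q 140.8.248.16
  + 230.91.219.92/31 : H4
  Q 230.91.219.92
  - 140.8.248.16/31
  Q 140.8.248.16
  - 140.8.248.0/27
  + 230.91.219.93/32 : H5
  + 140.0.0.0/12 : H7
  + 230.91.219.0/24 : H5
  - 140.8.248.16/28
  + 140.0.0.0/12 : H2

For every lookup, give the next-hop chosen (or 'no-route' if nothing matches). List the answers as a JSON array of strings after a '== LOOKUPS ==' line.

Apply in order:
  add 0.0.0.0/0 -> H6 at depth 0
  del 0.0.0.0/0 (clear depth 0)
  add 140.0.0.0/12 -> H2 at depth 12
  ? 140.0.0.0  path d0:-→d1:-→d2:-→d3:-→d4:-→d5:-→d6:-→d7:-→d8:-→d9:-→d10:-→d11:-→d12:H2  best=H2
  add 140.8.248.0/27 -> H7 at depth 27
  add 140.0.0.0/8 -> H3 at depth 8
  add 230.91.208.0/20 -> H3 at depth 20
  add 140.8.248.16/28 -> H4 at depth 28
  add 140.8.248.16/28 -> H0 at depth 28
  del 140.0.0.0/8 (clear depth 8)
  del 140.0.0.0/12 (clear depth 12)
  ? 140.8.248.0  path d0:-→d1:-→d2:-→d3:-→d4:-→d5:-→d6:-→d7:-→d8:-→d9:-→d10:-→d11:-→d12:-→d13:-→d14:-→d15:-→d16:-→d17:-→d18:-→d19:-→d20:-→d21:-→d22:-→d23:-→d24:-→d25:-→d26:-→d27:H7  best=H7
  add 140.0.0.0/12 -> H2 at depth 12
  ? 140.0.0.0  path d0:-→d1:-→d2:-→d3:-→d4:-→d5:-→d6:-→d7:-→d8:-→d9:-→d10:-→d11:-→d12:H2  best=H2
  add 140.8.248.16/28 -> H6 at depth 28
  del 140.0.0.0/12 (clear depth 12)
  ? 140.8.248.18  path d0:-→d1:-→d2:-→d3:-→d4:-→d5:-→d6:-→d7:-→d8:-→d9:-→d10:-→d11:-→d12:-→d13:-→d14:-→d15:-→d16:-→d17:-→d18:-→d19:-→d20:-→d21:-→d22:-→d23:-→d24:-→d25:-→d26:-→d27:H7→d28:H6  best=H6
  add 140.8.248.0/24 -> H5 at depth 24
  add 230.91.219.64/27 -> H3 at depth 27
  add 128.0.0.0/1 -> H7 at depth 1
  add 140.8.248.16/28 -> H0 at depth 28
  ? 140.8.248.16  path d0:-→d1:H7→d2:-→d3:-→d4:-→d5:-→d6:-→d7:-→d8:-→d9:-→d10:-→d11:-→d12:-→d13:-→d14:-→d15:-→d16:-→d17:-→d18:-→d19:-→d20:-→d21:-→d22:-→d23:-→d24:H5→d25:-→d26:-→d27:H7→d28:H0  best=H0
  del 140.8.248.0/24 (clear depth 24)
  add 140.8.248.16/31 -> H3 at depth 31
  ? 140.8.248.16  path d0:-→d1:H7→d2:-→d3:-→d4:-→d5:-→d6:-→d7:-→d8:-→d9:-→d10:-→d11:-→d12:-→d13:-→d14:-→d15:-→d16:-→d17:-→d18:-→d19:-→d20:-→d21:-→d22:-→d23:-→d24:-→d25:-→d26:-→d27:H7→d28:H0→d29:-→d30:-→d31:H3  best=H3
  add 230.91.219.92/31 -> H4 at depth 31
  ? 230.91.219.92  path d0:-→d1:H7→d2:-→d3:-→d4:-→d5:-→d6:-→d7:-→d8:-→d9:-→d10:-→d11:-→d12:-→d13:-→d14:-→d15:-→d16:-→d17:-→d18:-→d19:-→d20:H3→d21:-→d22:-→d23:-→d24:-→d25:-→d26:-→d27:H3→d28:-→d29:-→d30:-→d31:H4  best=H4
  del 140.8.248.16/31 (clear depth 31)
  ? 140.8.248.16  path d0:-→d1:H7→d2:-→d3:-→d4:-→d5:-→d6:-→d7:-→d8:-→d9:-→d10:-→d11:-→d12:-→d13:-→d14:-→d15:-→d16:-→d17:-→d18:-→d19:-→d20:-→d21:-→d22:-→d23:-→d24:-→d25:-→d26:-→d27:H7→d28:H0→d29:-→d30:-→d31:-  best=H0
  del 140.8.248.0/27 (clear depth 27)
  add 230.91.219.93/32 -> H5 at depth 32
  add 140.0.0.0/12 -> H7 at depth 12
  add 230.91.219.0/24 -> H5 at depth 24
  del 140.8.248.16/28 (clear depth 28)
  add 140.0.0.0/12 -> H2 at depth 12

== LOOKUPS ==
["H2","H7","H2","H6","H0","H3","H4","H0"]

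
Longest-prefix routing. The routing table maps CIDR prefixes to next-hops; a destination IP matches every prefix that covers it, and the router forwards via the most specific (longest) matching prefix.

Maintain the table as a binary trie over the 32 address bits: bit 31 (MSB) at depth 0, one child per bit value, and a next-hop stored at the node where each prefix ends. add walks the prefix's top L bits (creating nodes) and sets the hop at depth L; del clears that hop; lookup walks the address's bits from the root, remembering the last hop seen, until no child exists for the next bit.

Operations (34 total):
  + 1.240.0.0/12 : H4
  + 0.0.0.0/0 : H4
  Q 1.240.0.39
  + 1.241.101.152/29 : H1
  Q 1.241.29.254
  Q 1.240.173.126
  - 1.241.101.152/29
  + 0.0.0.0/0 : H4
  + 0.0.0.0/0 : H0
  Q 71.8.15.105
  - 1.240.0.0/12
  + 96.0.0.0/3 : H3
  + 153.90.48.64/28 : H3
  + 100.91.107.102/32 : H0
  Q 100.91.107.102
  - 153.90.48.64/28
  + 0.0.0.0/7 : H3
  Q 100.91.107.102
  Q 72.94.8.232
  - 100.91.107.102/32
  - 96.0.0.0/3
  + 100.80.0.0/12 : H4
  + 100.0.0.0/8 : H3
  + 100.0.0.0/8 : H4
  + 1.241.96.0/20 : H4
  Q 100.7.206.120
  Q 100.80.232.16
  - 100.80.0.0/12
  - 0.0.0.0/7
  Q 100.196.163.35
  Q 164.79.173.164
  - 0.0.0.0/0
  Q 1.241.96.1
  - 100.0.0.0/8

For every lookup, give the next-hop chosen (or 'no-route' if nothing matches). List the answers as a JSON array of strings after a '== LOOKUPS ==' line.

Trace:
  add 1.240.0.0/12 -> H4 at depth 12
  add 0.0.0.0/0 -> H4 at depth 0
  Q 1.240.0.39: descend 000000011111 ; hops seen [H4,H4] ; pick H4
  add 1.241.101.152/29 -> H1 at depth 29
  Q 1.241.29.254: descend 00000001111100010 ; hops seen [H4,H4] ; pick H4
  Q 1.240.173.126: descend 000000011111000 ; hops seen [H4,H4] ; pick H4
  - 1.241.101.152/29 clear@29
  add 0.0.0.0/0 -> H4 at depth 0
  add 0.0.0.0/0 -> H0 at depth 0
  Q 71.8.15.105: descend 0 ; hops seen [H0] ; pick H0
  - 1.240.0.0/12 clear@12
  add 96.0.0.0/3 -> H3 at depth 3
  add 153.90.48.64/28 -> H3 at depth 28
  add 100.91.107.102/32 -> H0 at depth 32
  Q 100.91.107.102: descend 01100100010110110110101101100110 ; hops seen [H0,H3,H0] ; pick H0
  - 153.90.48.64/28 clear@28
  add 0.0.0.0/7 -> H3 at depth 7
  Q 100.91.107.102: descend 01100100010110110110101101100110 ; hops seen [H0,H3,H0] ; pick H0
  Q 72.94.8.232: descend 01 ; hops seen [H0] ; pick H0
  - 100.91.107.102/32 clear@32
  - 96.0.0.0/3 clear@3
  add 100.80.0.0/12 -> H4 at depth 12
  add 100.0.0.0/8 -> H3 at depth 8
  add 100.0.0.0/8 -> H4 at depth 8
  add 1.241.96.0/20 -> H4 at depth 20
  Q 100.7.206.120: descend 011001000 ; hops seen [H0,H4] ; pick H4
  Q 100.80.232.16: descend 011001000101 ; hops seen [H0,H4,H4] ; pick H4
  - 100.80.0.0/12 clear@12
  - 0.0.0.0/7 clear@7
  Q 100.196.163.35: descend 01100100 ; hops seen [H0,H4] ; pick H4
  Q 164.79.173.164: descend 10 ; hops seen [H0] ; pick H0
  - 0.0.0.0/0 clear@0
  Q 1.241.96.1: descend 000000011111000101100 ; hops seen [H4] ; pick H4
  - 100.0.0.0/8 clear@8

== LOOKUPS ==
["H4","H4","H4","H0","H0","H0","H0","H4","H4","H4","H0","H4"]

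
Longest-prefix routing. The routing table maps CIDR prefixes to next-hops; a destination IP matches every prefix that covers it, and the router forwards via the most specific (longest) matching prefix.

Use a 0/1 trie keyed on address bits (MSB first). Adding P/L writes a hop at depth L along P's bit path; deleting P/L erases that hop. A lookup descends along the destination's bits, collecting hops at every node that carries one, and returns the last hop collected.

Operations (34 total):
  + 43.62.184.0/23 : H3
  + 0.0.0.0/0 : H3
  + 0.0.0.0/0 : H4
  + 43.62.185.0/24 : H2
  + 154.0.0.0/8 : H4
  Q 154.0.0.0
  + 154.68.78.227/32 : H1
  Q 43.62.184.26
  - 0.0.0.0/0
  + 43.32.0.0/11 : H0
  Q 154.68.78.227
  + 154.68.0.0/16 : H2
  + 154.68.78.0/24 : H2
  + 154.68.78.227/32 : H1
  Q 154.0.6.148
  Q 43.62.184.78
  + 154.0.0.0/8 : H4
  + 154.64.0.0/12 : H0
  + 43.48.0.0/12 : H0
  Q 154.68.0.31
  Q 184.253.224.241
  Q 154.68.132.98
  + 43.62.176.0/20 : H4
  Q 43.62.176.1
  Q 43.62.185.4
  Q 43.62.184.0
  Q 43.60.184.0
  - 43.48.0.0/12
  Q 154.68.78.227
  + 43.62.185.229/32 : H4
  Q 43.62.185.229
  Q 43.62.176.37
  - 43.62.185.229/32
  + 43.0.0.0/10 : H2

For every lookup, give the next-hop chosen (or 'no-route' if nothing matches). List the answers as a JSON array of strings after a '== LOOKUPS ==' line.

Trace:
  add 43.62.184.0/23 -> H3 at depth 23
  add 0.0.0.0/0 -> H3 at depth 0
  add 0.0.0.0/0 -> H4 at depth 0
  add 43.62.185.0/24 -> H2 at depth 24
  add 154.0.0.0/8 -> H4 at depth 8
  lookup 154.0.0.0: bits 10011010 walk d0:H4→d1:-→d2:-→d3:-→d4:-→d5:-→d6:-→d7:-→d8:H4 -> H4
  add 154.68.78.227/32 -> H1 at depth 32
  lookup 43.62.184.26: bits 00101011001111101011100 walk d0:H4→d1:-→d2:-→d3:-→d4:-→d5:-→d6:-→d7:-→d8:-→d9:-→d10:-→d11:-→d12:-→d13:-→d14:-→d15:-→d16:-→d17:-→d18:-→d19:-→d20:-→d21:-→d22:-→d23:H3 -> H3
  - 0.0.0.0/0 clear@0
  add 43.32.0.0/11 -> H0 at depth 11
  lookup 154.68.78.227: bits 10011010010001000100111011100011 walk d0:-→d1:-→d2:-→d3:-→d4:-→d5:-→d6:-→d7:-→d8:H4→d9:-→d10:-→d11:-→d12:-→d13:-→d14:-→d15:-→d16:-→d17:-→d18:-→d19:-→d20:-→d21:-→d22:-→d23:-→d24:-→d25:-→d26:-→d27:-→d28:-→d29:-→d30:-→d31:-→d32:H1 -> H1
  add 154.68.0.0/16 -> H2 at depth 16
  add 154.68.78.0/24 -> H2 at depth 24
  add 154.68.78.227/32 -> H1 at depth 32
  lookup 154.0.6.148: bits 100110100 walk d0:-→d1:-→d2:-→d3:-→d4:-→d5:-→d6:-→d7:-→d8:H4→d9:- -> H4
  lookup 43.62.184.78: bits 00101011001111101011100 walk d0:-→d1:-→d2:-→d3:-→d4:-→d5:-→d6:-→d7:-→d8:-→d9:-→d10:-→d11:H0→d12:-→d13:-→d14:-→d15:-→d16:-→d17:-→d18:-→d19:-→d20:-→d21:-→d22:-→d23:H3 -> H3
  add 154.0.0.0/8 -> H4 at depth 8
  add 154.64.0.0/12 -> H0 at depth 12
  add 43.48.0.0/12 -> H0 at depth 12
  lookup 154.68.0.31: bits 10011010010001000 walk d0:-→d1:-→d2:-→d3:-→d4:-→d5:-→d6:-→d7:-→d8:H4→d9:-→d10:-→d11:-→d12:H0→d13:-→d14:-→d15:-→d16:H2→d17:- -> H2
  lookup 184.253.224.241: bits 10 walk d0:-→d1:-→d2:- -> no-route
  lookup 154.68.132.98: bits 1001101001000100 walk d0:-→d1:-→d2:-→d3:-→d4:-→d5:-→d6:-→d7:-→d8:H4→d9:-→d10:-→d11:-→d12:H0→d13:-→d14:-→d15:-→d16:H2 -> H2
  add 43.62.176.0/20 -> H4 at depth 20
  lookup 43.62.176.1: bits 00101011001111101011 walk d0:-→d1:-→d2:-→d3:-→d4:-→d5:-→d6:-→d7:-→d8:-→d9:-→d10:-→d11:H0→d12:H0→d13:-→d14:-→d15:-→d16:-→d17:-→d18:-→d19:-→d20:H4 -> H4
  lookup 43.62.185.4: bits 001010110011111010111001 walk d0:-→d1:-→d2:-→d3:-→d4:-→d5:-→d6:-→d7:-→d8:-→d9:-→d10:-→d11:H0→d12:H0→d13:-→d14:-→d15:-→d16:-→d17:-→d18:-→d19:-→d20:H4→d21:-→d22:-→d23:H3→d24:H2 -> H2
  lookup 43.62.184.0: bits 00101011001111101011100 walk d0:-→d1:-→d2:-→d3:-→d4:-→d5:-→d6:-→d7:-→d8:-→d9:-→d10:-→d11:H0→d12:H0→d13:-→d14:-→d15:-→d16:-→d17:-→d18:-→d19:-→d20:H4→d21:-→d22:-→d23:H3 -> H3
  lookup 43.60.184.0: bits 00101011001111 walk d0:-→d1:-→d2:-→d3:-→d4:-→d5:-→d6:-→d7:-→d8:-→d9:-→d10:-→d11:H0→d12:H0→d13:-→d14:- -> H0
  - 43.48.0.0/12 clear@12
  lookup 154.68.78.227: bits 10011010010001000100111011100011 walk d0:-→d1:-→d2:-→d3:-→d4:-→d5:-→d6:-→d7:-→d8:H4→d9:-→d10:-→d11:-→d12:H0→d13:-→d14:-→d15:-→d16:H2→d17:-→d18:-→d19:-→d20:-→d21:-→d22:-→d23:-→d24:H2→d25:-→d26:-→d27:-→d28:-→d29:-→d30:-→d31:-→d32:H1 -> H1
  add 43.62.185.229/32 -> H4 at depth 32
  lookup 43.62.185.229: bits 00101011001111101011100111100101 walk d0:-→d1:-→d2:-→d3:-→d4:-→d5:-→d6:-→d7:-→d8:-→d9:-→d10:-→d11:H0→d12:-→d13:-→d14:-→d15:-→d16:-→d17:-→d18:-→d19:-→d20:H4→d21:-→d22:-→d23:H3→d24:H2→d25:-→d26:-→d27:-→d28:-→d29:-→d30:-→d31:-→d32:H4 -> H4
  lookup 43.62.176.37: bits 00101011001111101011 walk d0:-→d1:-→d2:-→d3:-→d4:-→d5:-→d6:-→d7:-→d8:-→d9:-→d10:-→d11:H0→d12:-→d13:-→d14:-→d15:-→d16:-→d17:-→d18:-→d19:-→d20:H4 -> H4
  - 43.62.185.229/32 clear@32
  add 43.0.0.0/10 -> H2 at depth 10

== LOOKUPS ==
["H4","H3","H1","H4","H3","H2","no-route","H2","H4","H2","H3","H0","H1","H4","H4"]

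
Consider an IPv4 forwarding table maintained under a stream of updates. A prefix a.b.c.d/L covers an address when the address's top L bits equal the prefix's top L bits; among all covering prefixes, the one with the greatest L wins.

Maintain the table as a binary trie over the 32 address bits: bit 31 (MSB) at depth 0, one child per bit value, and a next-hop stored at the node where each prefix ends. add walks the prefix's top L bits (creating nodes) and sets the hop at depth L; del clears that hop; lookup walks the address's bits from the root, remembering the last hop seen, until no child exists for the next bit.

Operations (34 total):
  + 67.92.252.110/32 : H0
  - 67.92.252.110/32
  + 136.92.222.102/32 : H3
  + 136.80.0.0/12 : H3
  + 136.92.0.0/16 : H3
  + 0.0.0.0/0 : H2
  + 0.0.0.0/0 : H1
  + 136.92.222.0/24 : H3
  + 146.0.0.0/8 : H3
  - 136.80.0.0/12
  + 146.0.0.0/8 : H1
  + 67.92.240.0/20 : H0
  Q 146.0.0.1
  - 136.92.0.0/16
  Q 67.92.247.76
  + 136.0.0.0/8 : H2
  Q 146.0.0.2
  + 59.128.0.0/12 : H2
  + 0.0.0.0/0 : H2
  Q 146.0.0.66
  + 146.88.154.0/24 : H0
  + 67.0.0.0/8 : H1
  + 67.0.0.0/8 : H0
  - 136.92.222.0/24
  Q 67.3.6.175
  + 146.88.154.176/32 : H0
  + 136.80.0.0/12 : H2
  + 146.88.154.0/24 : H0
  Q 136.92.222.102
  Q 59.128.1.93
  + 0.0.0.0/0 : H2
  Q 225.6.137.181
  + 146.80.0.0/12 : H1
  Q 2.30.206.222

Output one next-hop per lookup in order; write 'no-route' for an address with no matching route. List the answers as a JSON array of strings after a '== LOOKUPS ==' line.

Process each operation:
  + 67.92.252.110/32 (H0) depth=32
  del 67.92.252.110/32 (clear depth 32)
  + 136.92.222.102/32 (H3) depth=32
  + 136.80.0.0/12 (H3) depth=12
  + 136.92.0.0/16 (H3) depth=16
  + 0.0.0.0/0 (H2) depth=0
  + 0.0.0.0/0 (H1) depth=0
  + 136.92.222.0/24 (H3) depth=24
  + 146.0.0.0/8 (H3) depth=8
  del 136.80.0.0/12 (clear depth 12)
  + 146.0.0.0/8 (H1) depth=8
  + 67.92.240.0/20 (H0) depth=20
  ? 146.0.0.1  path d0:H1→d1:-→d2:-→d3:-→d4:-→d5:-→d6:-→d7:-→d8:H1  best=H1
  del 136.92.0.0/16 (clear depth 16)
  ? 67.92.247.76  path d0:H1→d1:-→d2:-→d3:-→d4:-→d5:-→d6:-→d7:-→d8:-→d9:-→d10:-→d11:-→d12:-→d13:-→d14:-→d15:-→d16:-→d17:-→d18:-→d19:-→d20:H0  best=H0
  + 136.0.0.0/8 (H2) depth=8
  ? 146.0.0.2  path d0:H1→d1:-→d2:-→d3:-→d4:-→d5:-→d6:-→d7:-→d8:H1  best=H1
  + 59.128.0.0/12 (H2) depth=12
  + 0.0.0.0/0 (H2) depth=0
  ? 146.0.0.66  path d0:H2→d1:-→d2:-→d3:-→d4:-→d5:-→d6:-→d7:-→d8:H1  best=H1
  + 146.88.154.0/24 (H0) depth=24
  + 67.0.0.0/8 (H1) depth=8
  + 67.0.0.0/8 (H0) depth=8
  del 136.92.222.0/24 (clear depth 24)
  ? 67.3.6.175  path d0:H2→d1:-→d2:-→d3:-→d4:-→d5:-→d6:-→d7:-→d8:H0→d9:-  best=H0
  + 146.88.154.176/32 (H0) depth=32
  + 136.80.0.0/12 (H2) depth=12
  + 146.88.154.0/24 (H0) depth=24
  ? 136.92.222.102  path d0:H2→d1:-→d2:-→d3:-→d4:-→d5:-→d6:-→d7:-→d8:H2→d9:-→d10:-→d11:-→d12:H2→d13:-→d14:-→d15:-→d16:-→d17:-→d18:-→d19:-→d20:-→d21:-→d22:-→d23:-→d24:-→d25:-→d26:-→d27:-→d28:-→d29:-→d30:-→d31:-→d32:H3  best=H3
  ? 59.128.1.93  path d0:H2→d1:-→d2:-→d3:-→d4:-→d5:-→d6:-→d7:-→d8:-→d9:-→d10:-→d11:-→d12:H2  best=H2
  + 0.0.0.0/0 (H2) depth=0
  ? 225.6.137.181  path d0:H2→d1:-  best=H2
  + 146.80.0.0/12 (H1) depth=12
  ? 2.30.206.222  path d0:H2→d1:-→d2:-  best=H2

== LOOKUPS ==
["H1","H0","H1","H1","H0","H3","H2","H2","H2"]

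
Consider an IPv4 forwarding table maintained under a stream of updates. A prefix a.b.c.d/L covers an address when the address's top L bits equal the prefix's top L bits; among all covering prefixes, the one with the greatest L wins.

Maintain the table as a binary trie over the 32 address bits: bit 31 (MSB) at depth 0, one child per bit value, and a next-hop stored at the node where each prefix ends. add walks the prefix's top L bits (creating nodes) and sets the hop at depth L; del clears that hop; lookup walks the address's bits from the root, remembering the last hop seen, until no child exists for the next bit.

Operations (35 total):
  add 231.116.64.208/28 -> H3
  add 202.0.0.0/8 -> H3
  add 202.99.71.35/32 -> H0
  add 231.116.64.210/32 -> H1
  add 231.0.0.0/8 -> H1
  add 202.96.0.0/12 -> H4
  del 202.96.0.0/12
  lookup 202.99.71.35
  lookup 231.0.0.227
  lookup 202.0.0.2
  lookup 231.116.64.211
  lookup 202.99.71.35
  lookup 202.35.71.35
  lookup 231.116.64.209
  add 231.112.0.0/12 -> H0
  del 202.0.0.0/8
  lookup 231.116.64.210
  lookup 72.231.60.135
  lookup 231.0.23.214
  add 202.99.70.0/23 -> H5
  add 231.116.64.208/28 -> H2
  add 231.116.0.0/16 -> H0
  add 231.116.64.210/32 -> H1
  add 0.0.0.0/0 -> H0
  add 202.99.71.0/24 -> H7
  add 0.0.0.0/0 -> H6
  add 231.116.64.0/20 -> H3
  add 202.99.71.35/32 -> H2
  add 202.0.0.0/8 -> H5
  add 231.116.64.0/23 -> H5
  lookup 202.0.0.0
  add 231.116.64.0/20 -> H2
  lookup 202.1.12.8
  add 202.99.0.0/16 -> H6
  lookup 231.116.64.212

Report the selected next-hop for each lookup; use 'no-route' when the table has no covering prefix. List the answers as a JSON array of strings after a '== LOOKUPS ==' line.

Trace:
  add 231.116.64.208/28 -> H3 at depth 28
  add 202.0.0.0/8 -> H3 at depth 8
  add 202.99.71.35/32 -> H0 at depth 32
  add 231.116.64.210/32 -> H1 at depth 32
  add 231.0.0.0/8 -> H1 at depth 8
  add 202.96.0.0/12 -> H4 at depth 12
  - 202.96.0.0/12 clear@12
  Q 202.99.71.35: descend 11001010011000110100011100100011 ; hops seen [H3,H0] ; pick H0
  Q 231.0.0.227: descend 111001110 ; hops seen [H1] ; pick H1
  Q 202.0.0.2: descend 110010100 ; hops seen [H3] ; pick H3
  Q 231.116.64.211: descend 1110011101110100010000001101001 ; hops seen [H1,H3] ; pick H3
  Q 202.99.71.35: descend 11001010011000110100011100100011 ; hops seen [H3,H0] ; pick H0
  Q 202.35.71.35: descend 110010100 ; hops seen [H3] ; pick H3
  Q 231.116.64.209: descend 111001110111010001000000110100 ; hops seen [H1,H3] ; pick H3
  add 231.112.0.0/12 -> H0 at depth 12
  - 202.0.0.0/8 clear@8
  Q 231.116.64.210: descend 11100111011101000100000011010010 ; hops seen [H1,H0,H3,H1] ; pick H1
  Q 72.231.60.135: descend ε ; hops seen [∅] ; pick no-route
  Q 231.0.23.214: descend 111001110 ; hops seen [H1] ; pick H1
  add 202.99.70.0/23 -> H5 at depth 23
  add 231.116.64.208/28 -> H2 at depth 28
  add 231.116.0.0/16 -> H0 at depth 16
  add 231.116.64.210/32 -> H1 at depth 32
  add 0.0.0.0/0 -> H0 at depth 0
  add 202.99.71.0/24 -> H7 at depth 24
  add 0.0.0.0/0 -> H6 at depth 0
  add 231.116.64.0/20 -> H3 at depth 20
  add 202.99.71.35/32 -> H2 at depth 32
  add 202.0.0.0/8 -> H5 at depth 8
  add 231.116.64.0/23 -> H5 at depth 23
  Q 202.0.0.0: descend 110010100 ; hops seen [H6,H5] ; pick H5
  add 231.116.64.0/20 -> H2 at depth 20
  Q 202.1.12.8: descend 110010100 ; hops seen [H6,H5] ; pick H5
  add 202.99.0.0/16 -> H6 at depth 16
  Q 231.116.64.212: descend 11100111011101000100000011010 ; hops seen [H6,H1,H0,H0,H2,H5,H2] ; pick H2

== LOOKUPS ==
["H0","H1","H3","H3","H0","H3","H3","H1","no-route","H1","H5","H5","H2"]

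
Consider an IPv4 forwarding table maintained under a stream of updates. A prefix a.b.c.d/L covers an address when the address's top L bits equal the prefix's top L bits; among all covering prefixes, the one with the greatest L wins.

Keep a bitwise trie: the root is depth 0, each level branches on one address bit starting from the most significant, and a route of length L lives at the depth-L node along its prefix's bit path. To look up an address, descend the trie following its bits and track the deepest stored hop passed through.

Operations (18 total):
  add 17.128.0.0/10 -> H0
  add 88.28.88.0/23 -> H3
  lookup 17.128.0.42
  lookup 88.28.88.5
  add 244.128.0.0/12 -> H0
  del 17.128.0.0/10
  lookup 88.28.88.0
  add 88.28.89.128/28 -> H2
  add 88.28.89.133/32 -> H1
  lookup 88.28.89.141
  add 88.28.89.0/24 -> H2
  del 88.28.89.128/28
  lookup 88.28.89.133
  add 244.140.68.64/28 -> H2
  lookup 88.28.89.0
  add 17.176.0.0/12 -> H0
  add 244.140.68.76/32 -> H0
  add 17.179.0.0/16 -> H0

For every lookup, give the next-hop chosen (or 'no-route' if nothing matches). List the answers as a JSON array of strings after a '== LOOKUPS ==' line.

Apply in order:
  + 17.128.0.0/10 (H0) depth=10
  + 88.28.88.0/23 (H3) depth=23
  lookup 17.128.0.42: bits 0001000110 walk d0:-→d1:-→d2:-→d3:-→d4:-→d5:-→d6:-→d7:-→d8:-→d9:-→d10:H0 -> H0
  lookup 88.28.88.5: bits 01011000000111000101100 walk d0:-→d1:-→d2:-→d3:-→d4:-→d5:-→d6:-→d7:-→d8:-→d9:-→d10:-→d11:-→d12:-→d13:-→d14:-→d15:-→d16:-→d17:-→d18:-→d19:-→d20:-→d21:-→d22:-→d23:H3 -> H3
  + 244.128.0.0/12 (H0) depth=12
  - 17.128.0.0/10 clear@10
  lookup 88.28.88.0: bits 01011000000111000101100 walk d0:-→d1:-→d2:-→d3:-→d4:-→d5:-→d6:-→d7:-→d8:-→d9:-→d10:-→d11:-→d12:-→d13:-→d14:-→d15:-→d16:-→d17:-→d18:-→d19:-→d20:-→d21:-→d22:-→d23:H3 -> H3
  + 88.28.89.128/28 (H2) depth=28
  + 88.28.89.133/32 (H1) depth=32
  lookup 88.28.89.141: bits 0101100000011100010110011000 walk d0:-→d1:-→d2:-→d3:-→d4:-→d5:-→d6:-→d7:-→d8:-→d9:-→d10:-→d11:-→d12:-→d13:-→d14:-→d15:-→d16:-→d17:-→d18:-→d19:-→d20:-→d21:-→d22:-→d23:H3→d24:-→d25:-→d26:-→d27:-→d28:H2 -> H2
  + 88.28.89.0/24 (H2) depth=24
  - 88.28.89.128/28 clear@28
  lookup 88.28.89.133: bits 01011000000111000101100110000101 walk d0:-→d1:-→d2:-→d3:-→d4:-→d5:-→d6:-→d7:-→d8:-→d9:-→d10:-→d11:-→d12:-→d13:-→d14:-→d15:-→d16:-→d17:-→d18:-→d19:-→d20:-→d21:-→d22:-→d23:H3→d24:H2→d25:-→d26:-→d27:-→d28:-→d29:-→d30:-→d31:-→d32:H1 -> H1
  + 244.140.68.64/28 (H2) depth=28
  lookup 88.28.89.0: bits 010110000001110001011001 walk d0:-→d1:-→d2:-→d3:-→d4:-→d5:-→d6:-→d7:-→d8:-→d9:-→d10:-→d11:-→d12:-→d13:-→d14:-→d15:-→d16:-→d17:-→d18:-→d19:-→d20:-→d21:-→d22:-→d23:H3→d24:H2 -> H2
  + 17.176.0.0/12 (H0) depth=12
  + 244.140.68.76/32 (H0) depth=32
  + 17.179.0.0/16 (H0) depth=16

== LOOKUPS ==
["H0","H3","H3","H2","H1","H2"]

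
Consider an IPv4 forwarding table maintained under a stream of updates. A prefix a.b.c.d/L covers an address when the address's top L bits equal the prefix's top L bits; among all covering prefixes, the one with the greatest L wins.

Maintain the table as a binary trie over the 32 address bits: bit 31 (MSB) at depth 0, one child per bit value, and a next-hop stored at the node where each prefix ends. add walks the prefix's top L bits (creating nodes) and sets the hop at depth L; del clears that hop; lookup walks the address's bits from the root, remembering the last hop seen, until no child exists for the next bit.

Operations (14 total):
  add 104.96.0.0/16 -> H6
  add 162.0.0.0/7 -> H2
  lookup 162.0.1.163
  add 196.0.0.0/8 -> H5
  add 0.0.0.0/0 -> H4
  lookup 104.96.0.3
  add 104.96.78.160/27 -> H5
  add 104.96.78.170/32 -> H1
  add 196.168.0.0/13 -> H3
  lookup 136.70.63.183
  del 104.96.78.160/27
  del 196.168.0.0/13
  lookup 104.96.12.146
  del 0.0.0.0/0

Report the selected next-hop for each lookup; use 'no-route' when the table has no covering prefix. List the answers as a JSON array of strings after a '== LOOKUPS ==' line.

Trace:
  + 104.96.0.0/16 (H6) depth=16
  + 162.0.0.0/7 (H2) depth=7
  Q 162.0.1.163: descend 1010001 ; hops seen [H2] ; pick H2
  + 196.0.0.0/8 (H5) depth=8
  + 0.0.0.0/0 (H4) depth=0
  Q 104.96.0.3: descend 0110100001100000 ; hops seen [H4,H6] ; pick H6
  + 104.96.78.160/27 (H5) depth=27
  + 104.96.78.170/32 (H1) depth=32
  + 196.168.0.0/13 (H3) depth=13
  Q 136.70.63.183: descend 10 ; hops seen [H4] ; pick H4
  - 104.96.78.160/27 clear@27
  - 196.168.0.0/13 clear@13
  Q 104.96.12.146: descend 01101000011000000 ; hops seen [H4,H6] ; pick H6
  - 0.0.0.0/0 clear@0

== LOOKUPS ==
["H2","H6","H4","H6"]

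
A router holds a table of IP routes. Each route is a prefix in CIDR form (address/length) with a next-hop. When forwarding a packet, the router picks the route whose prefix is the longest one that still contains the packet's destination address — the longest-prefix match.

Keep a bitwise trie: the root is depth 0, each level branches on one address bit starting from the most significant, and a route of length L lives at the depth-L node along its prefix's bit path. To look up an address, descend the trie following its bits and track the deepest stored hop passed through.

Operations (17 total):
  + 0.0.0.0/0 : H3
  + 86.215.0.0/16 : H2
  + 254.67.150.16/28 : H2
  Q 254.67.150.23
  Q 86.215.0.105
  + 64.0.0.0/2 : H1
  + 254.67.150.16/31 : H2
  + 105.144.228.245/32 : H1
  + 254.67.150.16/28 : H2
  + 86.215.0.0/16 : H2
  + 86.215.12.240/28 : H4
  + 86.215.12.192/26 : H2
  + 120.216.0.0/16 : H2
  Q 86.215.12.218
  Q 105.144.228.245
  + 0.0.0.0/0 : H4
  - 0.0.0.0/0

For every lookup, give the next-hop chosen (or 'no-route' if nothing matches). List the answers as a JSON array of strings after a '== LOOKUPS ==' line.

Trace:
  + 0.0.0.0/0 (H3) depth=0
  + 86.215.0.0/16 (H2) depth=16
  + 254.67.150.16/28 (H2) depth=28
  lookup 254.67.150.23: bits 1111111001000011100101100001 walk d0:H3→d1:-→d2:-→d3:-→d4:-→d5:-→d6:-→d7:-→d8:-→d9:-→d10:-→d11:-→d12:-→d13:-→d14:-→d15:-→d16:-→d17:-→d18:-→d19:-→d20:-→d21:-→d22:-→d23:-→d24:-→d25:-→d26:-→d27:-→d28:H2 -> H2
  lookup 86.215.0.105: bits 0101011011010111 walk d0:H3→d1:-→d2:-→d3:-→d4:-→d5:-→d6:-→d7:-→d8:-→d9:-→d10:-→d11:-→d12:-→d13:-→d14:-→d15:-→d16:H2 -> H2
  + 64.0.0.0/2 (H1) depth=2
  + 254.67.150.16/31 (H2) depth=31
  + 105.144.228.245/32 (H1) depth=32
  + 254.67.150.16/28 (H2) depth=28
  + 86.215.0.0/16 (H2) depth=16
  + 86.215.12.240/28 (H4) depth=28
  + 86.215.12.192/26 (H2) depth=26
  + 120.216.0.0/16 (H2) depth=16
  lookup 86.215.12.218: bits 01010110110101110000110011 walk d0:H3→d1:-→d2:H1→d3:-→d4:-→d5:-→d6:-→d7:-→d8:-→d9:-→d10:-→d11:-→d12:-→d13:-→d14:-→d15:-→d16:H2→d17:-→d18:-→d19:-→d20:-→d21:-→d22:-→d23:-→d24:-→d25:-→d26:H2 -> H2
  lookup 105.144.228.245: bits 01101001100100001110010011110101 walk d0:H3→d1:-→d2:H1→d3:-→d4:-→d5:-→d6:-→d7:-→d8:-→d9:-→d10:-→d11:-→d12:-→d13:-→d14:-→d15:-→d16:-→d17:-→d18:-→d19:-→d20:-→d21:-→d22:-→d23:-→d24:-→d25:-→d26:-→d27:-→d28:-→d29:-→d30:-→d31:-→d32:H1 -> H1
  + 0.0.0.0/0 (H4) depth=0
  del 0.0.0.0/0 (clear depth 0)

== LOOKUPS ==
["H2","H2","H2","H1"]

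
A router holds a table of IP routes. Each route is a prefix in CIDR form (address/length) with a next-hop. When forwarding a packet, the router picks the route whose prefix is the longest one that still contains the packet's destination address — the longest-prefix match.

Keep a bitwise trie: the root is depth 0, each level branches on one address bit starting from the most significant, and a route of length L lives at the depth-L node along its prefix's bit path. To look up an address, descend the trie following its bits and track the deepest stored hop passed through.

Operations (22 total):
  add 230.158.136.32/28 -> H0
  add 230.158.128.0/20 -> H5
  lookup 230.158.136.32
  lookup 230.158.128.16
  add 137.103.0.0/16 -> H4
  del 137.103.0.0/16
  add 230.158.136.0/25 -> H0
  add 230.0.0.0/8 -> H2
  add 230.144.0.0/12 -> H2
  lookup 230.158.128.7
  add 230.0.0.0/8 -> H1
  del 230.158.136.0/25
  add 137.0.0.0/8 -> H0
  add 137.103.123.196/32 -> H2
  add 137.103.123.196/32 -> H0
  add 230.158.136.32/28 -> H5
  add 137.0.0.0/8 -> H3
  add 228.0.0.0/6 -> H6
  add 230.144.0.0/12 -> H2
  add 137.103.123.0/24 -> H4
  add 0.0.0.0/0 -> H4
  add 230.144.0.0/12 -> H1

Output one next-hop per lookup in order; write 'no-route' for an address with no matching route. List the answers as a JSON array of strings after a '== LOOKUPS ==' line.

Trace:
  add 230.158.136.32/28 -> H0 at depth 28
  add 230.158.128.0/20 -> H5 at depth 20
  ? 230.158.136.32  path d0:-→d1:-→d2:-→d3:-→d4:-→d5:-→d6:-→d7:-→d8:-→d9:-→d10:-→d11:-→d12:-→d13:-→d14:-→d15:-→d16:-→d17:-→d18:-→d19:-→d20:H5→d21:-→d22:-→d23:-→d24:-→d25:-→d26:-→d27:-→d28:H0  best=H0
  ? 230.158.128.16  path d0:-→d1:-→d2:-→d3:-→d4:-→d5:-→d6:-→d7:-→d8:-→d9:-→d10:-→d11:-→d12:-→d13:-→d14:-→d15:-→d16:-→d17:-→d18:-→d19:-→d20:H5  best=H5
  add 137.103.0.0/16 -> H4 at depth 16
  - 137.103.0.0/16 clear@16
  add 230.158.136.0/25 -> H0 at depth 25
  add 230.0.0.0/8 -> H2 at depth 8
  add 230.144.0.0/12 -> H2 at depth 12
  ? 230.158.128.7  path d0:-→d1:-→d2:-→d3:-→d4:-→d5:-→d6:-→d7:-→d8:H2→d9:-→d10:-→d11:-→d12:H2→d13:-→d14:-→d15:-→d16:-→d17:-→d18:-→d19:-→d20:H5  best=H5
  add 230.0.0.0/8 -> H1 at depth 8
  - 230.158.136.0/25 clear@25
  add 137.0.0.0/8 -> H0 at depth 8
  add 137.103.123.196/32 -> H2 at depth 32
  add 137.103.123.196/32 -> H0 at depth 32
  add 230.158.136.32/28 -> H5 at depth 28
  add 137.0.0.0/8 -> H3 at depth 8
  add 228.0.0.0/6 -> H6 at depth 6
  add 230.144.0.0/12 -> H2 at depth 12
  add 137.103.123.0/24 -> H4 at depth 24
  add 0.0.0.0/0 -> H4 at depth 0
  add 230.144.0.0/12 -> H1 at depth 12

== LOOKUPS ==
["H0","H5","H5"]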